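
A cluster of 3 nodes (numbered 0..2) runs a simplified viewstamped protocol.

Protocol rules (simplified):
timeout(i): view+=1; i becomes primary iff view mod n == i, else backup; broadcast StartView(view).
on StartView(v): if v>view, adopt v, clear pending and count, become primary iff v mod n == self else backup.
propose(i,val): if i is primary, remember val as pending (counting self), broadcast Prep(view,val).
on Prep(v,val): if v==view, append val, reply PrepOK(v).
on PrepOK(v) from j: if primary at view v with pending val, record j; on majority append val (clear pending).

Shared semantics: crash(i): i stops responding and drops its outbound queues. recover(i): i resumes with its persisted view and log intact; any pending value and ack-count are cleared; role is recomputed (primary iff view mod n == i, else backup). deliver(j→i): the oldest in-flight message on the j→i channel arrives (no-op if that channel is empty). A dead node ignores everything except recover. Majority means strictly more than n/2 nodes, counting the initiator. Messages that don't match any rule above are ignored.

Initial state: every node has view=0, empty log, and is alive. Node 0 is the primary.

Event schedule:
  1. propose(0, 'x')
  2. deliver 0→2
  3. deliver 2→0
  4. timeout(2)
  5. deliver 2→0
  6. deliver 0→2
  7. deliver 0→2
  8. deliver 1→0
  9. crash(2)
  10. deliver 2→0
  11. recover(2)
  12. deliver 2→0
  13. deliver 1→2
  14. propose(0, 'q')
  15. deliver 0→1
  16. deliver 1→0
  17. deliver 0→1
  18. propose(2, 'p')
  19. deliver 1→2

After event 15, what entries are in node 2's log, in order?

1. propose(0,'x'):  nop
2. deliver 0→2:  <2:back v0 x>
3. deliver 2→0:  <0:prim v0 x>
4. timeout(2):  <2:back v1 x>
5. deliver 2→0:  <0:back v1 x>
6. deliver 0→2:  nop
7. deliver 0→2:  nop
8. deliver 1→0:  nop
9. crash(2):  <2:✗back v1 x>
10. deliver 2→0:  nop
11. recover(2):  <2:back v1 x>
12. deliver 2→0:  nop
13. deliver 1→2:  nop
14. propose(0,'q'):  nop
15. deliver 0→1:  <1:back v0 x>

x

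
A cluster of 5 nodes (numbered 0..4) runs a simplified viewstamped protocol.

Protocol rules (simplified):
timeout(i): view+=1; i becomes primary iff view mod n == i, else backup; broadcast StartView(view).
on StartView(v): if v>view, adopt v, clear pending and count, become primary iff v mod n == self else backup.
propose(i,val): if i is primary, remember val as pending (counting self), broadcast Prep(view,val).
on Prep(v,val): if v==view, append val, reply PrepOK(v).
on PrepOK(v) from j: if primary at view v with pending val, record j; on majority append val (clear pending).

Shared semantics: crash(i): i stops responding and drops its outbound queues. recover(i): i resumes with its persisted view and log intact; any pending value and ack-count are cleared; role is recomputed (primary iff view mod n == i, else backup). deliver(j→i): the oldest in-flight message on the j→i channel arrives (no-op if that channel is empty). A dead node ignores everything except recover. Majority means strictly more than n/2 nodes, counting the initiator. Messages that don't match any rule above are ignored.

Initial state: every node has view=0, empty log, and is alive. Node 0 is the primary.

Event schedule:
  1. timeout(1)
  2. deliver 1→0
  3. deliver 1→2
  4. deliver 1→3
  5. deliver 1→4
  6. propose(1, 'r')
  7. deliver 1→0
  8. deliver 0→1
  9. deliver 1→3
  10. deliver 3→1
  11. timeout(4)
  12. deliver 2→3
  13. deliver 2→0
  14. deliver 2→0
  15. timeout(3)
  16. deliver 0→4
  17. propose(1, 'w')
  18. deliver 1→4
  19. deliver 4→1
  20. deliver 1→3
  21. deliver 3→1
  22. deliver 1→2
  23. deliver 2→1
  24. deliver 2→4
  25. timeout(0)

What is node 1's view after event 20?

1. timeout(1):  <1:prim v1 ->
2. deliver 1→0:  <0:back v1 ->
3. deliver 1→2:  <2:back v1 ->
4. deliver 1→3:  <3:back v1 ->
5. deliver 1→4:  <4:back v1 ->
6. propose(1,'r'):  nop
7. deliver 1→0:  <0:back v1 r>
8. deliver 0→1:  nop
9. deliver 1→3:  <3:back v1 r>
10. deliver 3→1:  <1:prim v1 r>
11. timeout(4):  <4:back v2 ->
12. deliver 2→3:  nop
13. deliver 2→0:  nop
14. deliver 2→0:  nop
15. timeout(3):  <3:back v2 r>
16. deliver 0→4:  nop
17. propose(1,'w'):  nop
18. deliver 1→4:  nop
19. deliver 4→1:  <1:back v2 r>
20. deliver 1→3:  nop

2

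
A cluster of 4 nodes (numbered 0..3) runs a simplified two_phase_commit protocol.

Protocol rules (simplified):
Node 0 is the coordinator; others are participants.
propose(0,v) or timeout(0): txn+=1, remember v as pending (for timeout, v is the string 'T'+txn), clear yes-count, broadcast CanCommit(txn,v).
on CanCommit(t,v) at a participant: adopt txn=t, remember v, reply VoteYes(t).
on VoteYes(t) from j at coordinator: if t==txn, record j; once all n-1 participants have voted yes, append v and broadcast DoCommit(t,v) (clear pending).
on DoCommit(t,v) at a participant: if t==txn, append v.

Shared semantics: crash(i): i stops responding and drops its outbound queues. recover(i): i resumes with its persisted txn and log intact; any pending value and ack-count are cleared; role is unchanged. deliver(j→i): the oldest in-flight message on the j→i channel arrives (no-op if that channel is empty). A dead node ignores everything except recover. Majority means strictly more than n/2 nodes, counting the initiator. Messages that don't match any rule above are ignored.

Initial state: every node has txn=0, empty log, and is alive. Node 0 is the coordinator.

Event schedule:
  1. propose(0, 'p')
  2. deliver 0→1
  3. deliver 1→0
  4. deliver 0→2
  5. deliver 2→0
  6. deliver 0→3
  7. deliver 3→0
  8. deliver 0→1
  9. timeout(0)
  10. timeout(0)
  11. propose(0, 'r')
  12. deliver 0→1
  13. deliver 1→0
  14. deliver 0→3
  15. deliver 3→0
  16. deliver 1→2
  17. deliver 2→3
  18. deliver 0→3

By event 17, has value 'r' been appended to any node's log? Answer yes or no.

e1 propose(0,'p'): 0[coor,t=1,-]
e2 deliver 0→1: 1[part,t=1,-]
e3 deliver 1→0: ·
e4 deliver 0→2: 2[part,t=1,-]
e5 deliver 2→0: ·
e6 deliver 0→3: 3[part,t=1,-]
e7 deliver 3→0: 0[coor,t=1,p]
e8 deliver 0→1: 1[part,t=1,p]
e9 timeout(0): 0[coor,t=2,p]
e10 timeout(0): 0[coor,t=3,p]
e11 propose(0,'r'): 0[coor,t=4,p]
e12 deliver 0→1: 1[part,t=2,p]
e13 deliver 1→0: ·
e14 deliver 0→3: 3[part,t=1,p]
e15 deliver 3→0: ·
e16 deliver 1→2: ·
e17 deliver 2→3: ·

no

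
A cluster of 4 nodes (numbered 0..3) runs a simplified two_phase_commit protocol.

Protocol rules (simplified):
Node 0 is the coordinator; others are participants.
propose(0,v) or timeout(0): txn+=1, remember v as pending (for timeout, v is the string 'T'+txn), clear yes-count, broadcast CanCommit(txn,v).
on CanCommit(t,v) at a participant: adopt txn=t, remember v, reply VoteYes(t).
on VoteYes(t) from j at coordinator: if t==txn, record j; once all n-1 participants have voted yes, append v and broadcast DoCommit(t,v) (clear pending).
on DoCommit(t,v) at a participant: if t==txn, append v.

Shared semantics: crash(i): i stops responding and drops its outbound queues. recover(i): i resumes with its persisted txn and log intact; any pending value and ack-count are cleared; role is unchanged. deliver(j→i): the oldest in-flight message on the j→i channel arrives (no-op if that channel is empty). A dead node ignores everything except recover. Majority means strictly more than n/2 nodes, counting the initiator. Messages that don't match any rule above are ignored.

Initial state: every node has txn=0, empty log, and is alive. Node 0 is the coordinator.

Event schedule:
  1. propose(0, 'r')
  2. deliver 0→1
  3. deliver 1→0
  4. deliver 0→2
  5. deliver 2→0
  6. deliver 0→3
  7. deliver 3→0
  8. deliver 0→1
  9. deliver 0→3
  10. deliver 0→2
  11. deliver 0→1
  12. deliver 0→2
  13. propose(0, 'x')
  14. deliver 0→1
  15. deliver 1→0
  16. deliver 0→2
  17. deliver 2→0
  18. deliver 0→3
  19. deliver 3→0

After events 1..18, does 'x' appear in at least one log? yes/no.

no

[1] propose(0,'r') → N0(coor t1 [-])
[2] deliver 0→1 → N1(part t1 [-])
[3] deliver 1→0 → ∅
[4] deliver 0→2 → N2(part t1 [-])
[5] deliver 2→0 → ∅
[6] deliver 0→3 → N3(part t1 [-])
[7] deliver 3→0 → N0(coor t1 [r])
[8] deliver 0→1 → N1(part t1 [r])
[9] deliver 0→3 → N3(part t1 [r])
[10] deliver 0→2 → N2(part t1 [r])
[11] deliver 0→1 → ∅
[12] deliver 0→2 → ∅
[13] propose(0,'x') → N0(coor t2 [r])
[14] deliver 0→1 → N1(part t2 [r])
[15] deliver 1→0 → ∅
[16] deliver 0→2 → N2(part t2 [r])
[17] deliver 2→0 → ∅
[18] deliver 0→3 → N3(part t2 [r])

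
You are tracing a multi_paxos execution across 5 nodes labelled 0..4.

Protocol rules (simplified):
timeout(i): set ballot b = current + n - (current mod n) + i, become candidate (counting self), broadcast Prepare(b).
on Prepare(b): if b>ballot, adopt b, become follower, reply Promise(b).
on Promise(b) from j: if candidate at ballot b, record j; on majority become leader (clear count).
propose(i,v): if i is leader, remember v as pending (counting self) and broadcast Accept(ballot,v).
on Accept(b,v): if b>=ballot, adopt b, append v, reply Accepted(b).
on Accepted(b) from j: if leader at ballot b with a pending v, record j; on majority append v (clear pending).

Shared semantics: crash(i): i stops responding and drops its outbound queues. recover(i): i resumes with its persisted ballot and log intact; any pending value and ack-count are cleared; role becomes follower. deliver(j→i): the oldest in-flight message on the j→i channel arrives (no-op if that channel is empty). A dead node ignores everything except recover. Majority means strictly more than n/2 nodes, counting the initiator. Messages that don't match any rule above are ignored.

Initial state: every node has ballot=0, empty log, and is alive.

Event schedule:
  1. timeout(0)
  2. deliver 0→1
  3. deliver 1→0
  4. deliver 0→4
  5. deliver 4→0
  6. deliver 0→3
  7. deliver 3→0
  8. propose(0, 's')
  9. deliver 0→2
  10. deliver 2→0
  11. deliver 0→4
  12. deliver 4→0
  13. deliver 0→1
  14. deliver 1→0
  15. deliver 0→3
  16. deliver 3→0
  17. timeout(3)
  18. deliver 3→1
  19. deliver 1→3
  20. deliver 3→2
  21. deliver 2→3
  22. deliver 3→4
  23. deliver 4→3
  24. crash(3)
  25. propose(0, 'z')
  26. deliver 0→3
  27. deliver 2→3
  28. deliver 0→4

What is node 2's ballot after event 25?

[1] timeout(0) → N0(cand b5 [-])
[2] deliver 0→1 → N1(foll b5 [-])
[3] deliver 1→0 → ∅
[4] deliver 0→4 → N4(foll b5 [-])
[5] deliver 4→0 → N0(lead b5 [-])
[6] deliver 0→3 → N3(foll b5 [-])
[7] deliver 3→0 → ∅
[8] propose(0,'s') → ∅
[9] deliver 0→2 → N2(foll b5 [-])
[10] deliver 2→0 → ∅
[11] deliver 0→4 → N4(foll b5 [s])
[12] deliver 4→0 → ∅
[13] deliver 0→1 → N1(foll b5 [s])
[14] deliver 1→0 → N0(lead b5 [s])
[15] deliver 0→3 → N3(foll b5 [s])
[16] deliver 3→0 → ∅
[17] timeout(3) → N3(cand b13 [s])
[18] deliver 3→1 → N1(foll b13 [s])
[19] deliver 1→3 → ∅
[20] deliver 3→2 → N2(foll b13 [-])
[21] deliver 2→3 → N3(lead b13 [s])
[22] deliver 3→4 → N4(foll b13 [s])
[23] deliver 4→3 → ∅
[24] crash(3) → N3(✗lead b13 [s])
[25] propose(0,'z') → ∅

13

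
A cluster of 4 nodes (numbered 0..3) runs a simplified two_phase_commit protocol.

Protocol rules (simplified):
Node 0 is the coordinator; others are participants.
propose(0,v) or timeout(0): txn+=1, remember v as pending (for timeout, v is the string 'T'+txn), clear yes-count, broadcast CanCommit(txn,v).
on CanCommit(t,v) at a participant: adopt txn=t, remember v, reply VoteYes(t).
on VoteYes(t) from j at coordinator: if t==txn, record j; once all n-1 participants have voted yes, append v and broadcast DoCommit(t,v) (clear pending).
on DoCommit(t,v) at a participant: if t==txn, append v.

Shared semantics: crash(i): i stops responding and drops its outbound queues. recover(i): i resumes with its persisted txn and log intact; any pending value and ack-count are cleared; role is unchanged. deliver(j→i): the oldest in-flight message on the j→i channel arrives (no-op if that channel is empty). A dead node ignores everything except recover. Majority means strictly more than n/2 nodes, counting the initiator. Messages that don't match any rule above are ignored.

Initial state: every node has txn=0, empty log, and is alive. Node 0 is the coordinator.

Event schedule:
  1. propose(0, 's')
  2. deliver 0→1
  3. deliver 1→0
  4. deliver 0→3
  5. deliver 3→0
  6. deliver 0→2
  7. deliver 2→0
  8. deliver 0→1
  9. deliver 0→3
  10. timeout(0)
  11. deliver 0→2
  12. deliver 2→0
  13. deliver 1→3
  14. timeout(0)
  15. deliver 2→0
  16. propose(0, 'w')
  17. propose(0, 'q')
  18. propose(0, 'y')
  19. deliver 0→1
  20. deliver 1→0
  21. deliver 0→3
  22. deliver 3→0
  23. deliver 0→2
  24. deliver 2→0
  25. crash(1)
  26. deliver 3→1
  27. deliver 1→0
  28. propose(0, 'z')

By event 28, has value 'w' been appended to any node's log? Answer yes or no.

no

1. propose(0,'s'):  <0:coor t1 ->
2. deliver 0→1:  <1:part t1 ->
3. deliver 1→0:  nop
4. deliver 0→3:  <3:part t1 ->
5. deliver 3→0:  nop
6. deliver 0→2:  <2:part t1 ->
7. deliver 2→0:  <0:coor t1 s>
8. deliver 0→1:  <1:part t1 s>
9. deliver 0→3:  <3:part t1 s>
10. timeout(0):  <0:coor t2 s>
11. deliver 0→2:  <2:part t1 s>
12. deliver 2→0:  nop
13. deliver 1→3:  nop
14. timeout(0):  <0:coor t3 s>
15. deliver 2→0:  nop
16. propose(0,'w'):  <0:coor t4 s>
17. propose(0,'q'):  <0:coor t5 s>
18. propose(0,'y'):  <0:coor t6 s>
19. deliver 0→1:  <1:part t2 s>
20. deliver 1→0:  nop
21. deliver 0→3:  <3:part t2 s>
22. deliver 3→0:  nop
23. deliver 0→2:  <2:part t2 s>
24. deliver 2→0:  nop
25. crash(1):  <1:✗part t2 s>
26. deliver 3→1:  nop
27. deliver 1→0:  nop
28. propose(0,'z'):  <0:coor t7 s>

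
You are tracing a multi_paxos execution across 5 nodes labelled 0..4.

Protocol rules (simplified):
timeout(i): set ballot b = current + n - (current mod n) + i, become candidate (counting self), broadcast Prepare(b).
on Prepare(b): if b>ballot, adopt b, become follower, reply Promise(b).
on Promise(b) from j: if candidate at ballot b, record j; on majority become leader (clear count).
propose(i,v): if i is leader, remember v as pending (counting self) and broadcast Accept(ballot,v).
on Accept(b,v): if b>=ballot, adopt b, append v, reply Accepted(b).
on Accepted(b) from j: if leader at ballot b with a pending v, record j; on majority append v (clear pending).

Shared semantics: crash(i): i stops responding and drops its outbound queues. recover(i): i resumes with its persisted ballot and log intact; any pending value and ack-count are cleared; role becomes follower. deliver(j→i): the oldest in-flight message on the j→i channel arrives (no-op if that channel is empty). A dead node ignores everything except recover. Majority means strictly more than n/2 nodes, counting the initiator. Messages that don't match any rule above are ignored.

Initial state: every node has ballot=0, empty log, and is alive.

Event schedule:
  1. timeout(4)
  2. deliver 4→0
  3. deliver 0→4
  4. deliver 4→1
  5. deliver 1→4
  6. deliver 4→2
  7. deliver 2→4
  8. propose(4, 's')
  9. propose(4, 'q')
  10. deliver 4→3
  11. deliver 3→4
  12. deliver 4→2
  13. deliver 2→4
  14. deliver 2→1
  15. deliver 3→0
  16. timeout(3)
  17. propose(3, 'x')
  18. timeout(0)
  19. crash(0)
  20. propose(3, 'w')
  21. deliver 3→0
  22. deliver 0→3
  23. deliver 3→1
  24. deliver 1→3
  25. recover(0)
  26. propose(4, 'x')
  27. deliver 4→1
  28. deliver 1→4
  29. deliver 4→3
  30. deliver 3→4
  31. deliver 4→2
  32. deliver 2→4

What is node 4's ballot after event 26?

9

[1] timeout(4) → N4(cand b9 [-])
[2] deliver 4→0 → N0(foll b9 [-])
[3] deliver 0→4 → ∅
[4] deliver 4→1 → N1(foll b9 [-])
[5] deliver 1→4 → N4(lead b9 [-])
[6] deliver 4→2 → N2(foll b9 [-])
[7] deliver 2→4 → ∅
[8] propose(4,'s') → ∅
[9] propose(4,'q') → ∅
[10] deliver 4→3 → N3(foll b9 [-])
[11] deliver 3→4 → ∅
[12] deliver 4→2 → N2(foll b9 [s])
[13] deliver 2→4 → ∅
[14] deliver 2→1 → ∅
[15] deliver 3→0 → ∅
[16] timeout(3) → N3(cand b13 [-])
[17] propose(3,'x') → ∅
[18] timeout(0) → N0(cand b10 [-])
[19] crash(0) → N0(✗cand b10 [-])
[20] propose(3,'w') → ∅
[21] deliver 3→0 → ∅
[22] deliver 0→3 → ∅
[23] deliver 3→1 → N1(foll b13 [-])
[24] deliver 1→3 → ∅
[25] recover(0) → N0(foll b10 [-])
[26] propose(4,'x') → ∅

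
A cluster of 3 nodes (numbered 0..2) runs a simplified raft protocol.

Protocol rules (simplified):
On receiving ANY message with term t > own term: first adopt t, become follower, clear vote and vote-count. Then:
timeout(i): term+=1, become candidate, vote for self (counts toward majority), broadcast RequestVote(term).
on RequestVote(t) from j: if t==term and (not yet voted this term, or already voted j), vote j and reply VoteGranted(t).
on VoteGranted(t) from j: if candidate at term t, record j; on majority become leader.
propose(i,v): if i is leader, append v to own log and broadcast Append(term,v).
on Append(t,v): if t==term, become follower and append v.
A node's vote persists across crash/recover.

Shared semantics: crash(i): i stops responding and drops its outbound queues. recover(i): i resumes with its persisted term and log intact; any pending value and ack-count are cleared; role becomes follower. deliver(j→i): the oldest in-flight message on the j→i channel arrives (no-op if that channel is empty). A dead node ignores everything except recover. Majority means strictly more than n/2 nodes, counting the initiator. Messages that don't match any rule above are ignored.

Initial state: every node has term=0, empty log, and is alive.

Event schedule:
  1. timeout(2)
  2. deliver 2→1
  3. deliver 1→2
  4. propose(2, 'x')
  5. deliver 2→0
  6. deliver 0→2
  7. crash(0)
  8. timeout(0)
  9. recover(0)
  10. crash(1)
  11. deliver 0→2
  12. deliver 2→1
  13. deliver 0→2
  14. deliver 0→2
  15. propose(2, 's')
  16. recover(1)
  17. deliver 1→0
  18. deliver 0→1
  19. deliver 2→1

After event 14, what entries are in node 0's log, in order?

empty

e1 timeout(2): 2[cand,t=1,-]
e2 deliver 2→1: 1[foll,t=1,-]
e3 deliver 1→2: 2[lead,t=1,-]
e4 propose(2,'x'): 2[lead,t=1,x]
e5 deliver 2→0: 0[foll,t=1,-]
e6 deliver 0→2: ·
e7 crash(0): 0[✗foll,t=1,-]
e8 timeout(0): ·
e9 recover(0): 0[foll,t=1,-]
e10 crash(1): 1[✗foll,t=1,-]
e11 deliver 0→2: ·
e12 deliver 2→1: ·
e13 deliver 0→2: ·
e14 deliver 0→2: ·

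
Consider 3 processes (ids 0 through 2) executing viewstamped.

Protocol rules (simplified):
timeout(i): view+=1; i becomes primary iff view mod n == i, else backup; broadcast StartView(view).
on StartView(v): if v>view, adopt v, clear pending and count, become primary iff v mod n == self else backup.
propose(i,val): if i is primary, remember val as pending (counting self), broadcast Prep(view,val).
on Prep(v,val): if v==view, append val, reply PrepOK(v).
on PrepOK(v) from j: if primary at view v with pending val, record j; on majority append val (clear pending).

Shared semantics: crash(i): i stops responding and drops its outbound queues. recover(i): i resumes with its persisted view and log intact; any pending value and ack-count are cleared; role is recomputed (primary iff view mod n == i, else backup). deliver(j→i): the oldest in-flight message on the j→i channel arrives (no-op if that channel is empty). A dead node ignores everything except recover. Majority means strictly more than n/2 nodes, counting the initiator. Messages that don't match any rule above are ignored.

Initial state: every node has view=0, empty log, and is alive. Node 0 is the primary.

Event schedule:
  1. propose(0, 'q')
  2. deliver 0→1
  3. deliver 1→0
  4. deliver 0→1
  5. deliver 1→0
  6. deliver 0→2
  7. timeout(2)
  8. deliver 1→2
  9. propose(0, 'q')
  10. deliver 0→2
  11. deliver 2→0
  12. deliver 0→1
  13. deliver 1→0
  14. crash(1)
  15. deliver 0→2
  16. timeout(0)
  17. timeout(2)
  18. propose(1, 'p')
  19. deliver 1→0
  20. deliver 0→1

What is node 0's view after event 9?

0

step 1 propose(0,'q'): —
step 2 deliver 0→1: 1={back,v=0,log=q}
step 3 deliver 1→0: 0={prim,v=0,log=q}
step 4 deliver 0→1: —
step 5 deliver 1→0: —
step 6 deliver 0→2: 2={back,v=0,log=q}
step 7 timeout(2): 2={back,v=1,log=q}
step 8 deliver 1→2: —
step 9 propose(0,'q'): —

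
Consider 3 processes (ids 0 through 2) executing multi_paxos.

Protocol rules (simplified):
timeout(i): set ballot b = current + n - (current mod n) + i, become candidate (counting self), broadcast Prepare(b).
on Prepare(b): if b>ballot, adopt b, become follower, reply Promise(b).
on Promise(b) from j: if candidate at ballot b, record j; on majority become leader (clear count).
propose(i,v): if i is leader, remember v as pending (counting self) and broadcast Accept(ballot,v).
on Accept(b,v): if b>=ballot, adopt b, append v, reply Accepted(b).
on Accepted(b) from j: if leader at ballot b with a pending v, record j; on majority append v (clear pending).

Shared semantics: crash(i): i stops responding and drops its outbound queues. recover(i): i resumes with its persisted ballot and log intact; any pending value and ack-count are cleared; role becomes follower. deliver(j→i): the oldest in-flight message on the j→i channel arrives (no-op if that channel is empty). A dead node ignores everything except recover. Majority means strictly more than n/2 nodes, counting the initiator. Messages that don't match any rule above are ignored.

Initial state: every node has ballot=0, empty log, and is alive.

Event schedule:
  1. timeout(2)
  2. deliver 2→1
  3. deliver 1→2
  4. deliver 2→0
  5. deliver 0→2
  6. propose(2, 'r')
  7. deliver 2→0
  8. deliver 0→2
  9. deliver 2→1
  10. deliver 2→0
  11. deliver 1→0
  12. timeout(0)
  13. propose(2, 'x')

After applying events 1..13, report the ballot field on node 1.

5

1. timeout(2):  <2:cand b5 ->
2. deliver 2→1:  <1:foll b5 ->
3. deliver 1→2:  <2:lead b5 ->
4. deliver 2→0:  <0:foll b5 ->
5. deliver 0→2:  nop
6. propose(2,'r'):  nop
7. deliver 2→0:  <0:foll b5 r>
8. deliver 0→2:  <2:lead b5 r>
9. deliver 2→1:  <1:foll b5 r>
10. deliver 2→0:  nop
11. deliver 1→0:  nop
12. timeout(0):  <0:cand b6 r>
13. propose(2,'x'):  nop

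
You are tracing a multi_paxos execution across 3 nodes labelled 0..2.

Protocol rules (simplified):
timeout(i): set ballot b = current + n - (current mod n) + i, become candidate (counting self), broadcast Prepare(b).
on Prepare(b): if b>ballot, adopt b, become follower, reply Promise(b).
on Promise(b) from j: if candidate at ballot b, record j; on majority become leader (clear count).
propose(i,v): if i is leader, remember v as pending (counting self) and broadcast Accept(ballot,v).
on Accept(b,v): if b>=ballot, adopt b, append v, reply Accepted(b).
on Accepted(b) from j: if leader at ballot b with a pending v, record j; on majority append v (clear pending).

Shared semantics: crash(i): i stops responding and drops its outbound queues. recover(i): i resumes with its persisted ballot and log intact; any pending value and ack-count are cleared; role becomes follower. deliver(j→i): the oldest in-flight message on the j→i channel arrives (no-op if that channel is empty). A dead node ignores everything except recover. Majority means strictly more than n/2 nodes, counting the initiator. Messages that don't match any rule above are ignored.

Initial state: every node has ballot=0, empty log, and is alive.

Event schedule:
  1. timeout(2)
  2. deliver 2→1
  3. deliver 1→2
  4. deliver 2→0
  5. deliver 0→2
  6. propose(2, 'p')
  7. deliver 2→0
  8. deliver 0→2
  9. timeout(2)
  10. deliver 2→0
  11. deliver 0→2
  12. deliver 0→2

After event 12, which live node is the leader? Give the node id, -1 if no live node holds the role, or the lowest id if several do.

2

step 1 timeout(2): 2={cand,b=5,log=-}
step 2 deliver 2→1: 1={foll,b=5,log=-}
step 3 deliver 1→2: 2={lead,b=5,log=-}
step 4 deliver 2→0: 0={foll,b=5,log=-}
step 5 deliver 0→2: —
step 6 propose(2,'p'): —
step 7 deliver 2→0: 0={foll,b=5,log=p}
step 8 deliver 0→2: 2={lead,b=5,log=p}
step 9 timeout(2): 2={cand,b=8,log=p}
step 10 deliver 2→0: 0={foll,b=8,log=p}
step 11 deliver 0→2: 2={lead,b=8,log=p}
step 12 deliver 0→2: —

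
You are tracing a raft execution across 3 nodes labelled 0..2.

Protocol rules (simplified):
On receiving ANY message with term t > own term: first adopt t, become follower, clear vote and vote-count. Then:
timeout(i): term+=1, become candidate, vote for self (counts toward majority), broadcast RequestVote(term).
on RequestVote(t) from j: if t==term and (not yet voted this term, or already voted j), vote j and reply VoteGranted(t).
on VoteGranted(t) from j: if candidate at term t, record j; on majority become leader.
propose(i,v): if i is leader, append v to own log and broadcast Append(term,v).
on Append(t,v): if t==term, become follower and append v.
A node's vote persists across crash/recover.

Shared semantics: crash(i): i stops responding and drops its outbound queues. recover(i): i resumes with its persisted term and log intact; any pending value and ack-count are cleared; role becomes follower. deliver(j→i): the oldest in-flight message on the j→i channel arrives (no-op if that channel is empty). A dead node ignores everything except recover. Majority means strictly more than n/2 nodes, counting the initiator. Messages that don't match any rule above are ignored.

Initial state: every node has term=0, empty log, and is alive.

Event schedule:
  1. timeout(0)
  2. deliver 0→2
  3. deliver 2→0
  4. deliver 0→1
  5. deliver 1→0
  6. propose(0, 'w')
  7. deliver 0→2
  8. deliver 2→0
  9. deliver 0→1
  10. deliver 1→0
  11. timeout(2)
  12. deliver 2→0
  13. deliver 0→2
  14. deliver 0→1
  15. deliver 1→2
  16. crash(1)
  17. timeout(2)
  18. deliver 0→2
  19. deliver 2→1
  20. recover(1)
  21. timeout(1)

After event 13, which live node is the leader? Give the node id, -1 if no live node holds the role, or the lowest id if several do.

2

1. timeout(0):  <0:cand t1 ->
2. deliver 0→2:  <2:foll t1 ->
3. deliver 2→0:  <0:lead t1 ->
4. deliver 0→1:  <1:foll t1 ->
5. deliver 1→0:  nop
6. propose(0,'w'):  <0:lead t1 w>
7. deliver 0→2:  <2:foll t1 w>
8. deliver 2→0:  nop
9. deliver 0→1:  <1:foll t1 w>
10. deliver 1→0:  nop
11. timeout(2):  <2:cand t2 w>
12. deliver 2→0:  <0:foll t2 w>
13. deliver 0→2:  <2:lead t2 w>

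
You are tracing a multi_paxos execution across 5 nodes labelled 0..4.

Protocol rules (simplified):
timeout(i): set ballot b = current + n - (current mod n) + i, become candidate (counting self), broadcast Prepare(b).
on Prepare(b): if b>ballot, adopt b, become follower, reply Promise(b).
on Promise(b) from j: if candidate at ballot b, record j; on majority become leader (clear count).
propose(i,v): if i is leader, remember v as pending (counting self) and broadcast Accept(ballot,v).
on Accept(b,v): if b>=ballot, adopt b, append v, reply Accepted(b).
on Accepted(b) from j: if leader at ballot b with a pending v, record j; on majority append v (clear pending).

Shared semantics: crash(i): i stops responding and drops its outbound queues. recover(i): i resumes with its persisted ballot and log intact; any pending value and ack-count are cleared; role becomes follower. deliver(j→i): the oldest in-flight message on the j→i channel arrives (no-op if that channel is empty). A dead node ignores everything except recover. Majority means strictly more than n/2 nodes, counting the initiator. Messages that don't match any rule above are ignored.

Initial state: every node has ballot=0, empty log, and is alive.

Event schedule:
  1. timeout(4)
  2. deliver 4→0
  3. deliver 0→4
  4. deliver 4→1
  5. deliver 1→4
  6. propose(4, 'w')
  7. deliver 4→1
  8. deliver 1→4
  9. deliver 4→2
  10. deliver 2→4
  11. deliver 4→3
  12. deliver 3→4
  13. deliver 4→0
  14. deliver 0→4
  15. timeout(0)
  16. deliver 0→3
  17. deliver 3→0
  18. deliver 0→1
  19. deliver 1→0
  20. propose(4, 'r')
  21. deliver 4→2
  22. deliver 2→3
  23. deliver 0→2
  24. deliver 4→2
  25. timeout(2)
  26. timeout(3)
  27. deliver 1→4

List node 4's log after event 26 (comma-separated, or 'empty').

e1 timeout(4): 4[cand,b=9,-]
e2 deliver 4→0: 0[foll,b=9,-]
e3 deliver 0→4: ·
e4 deliver 4→1: 1[foll,b=9,-]
e5 deliver 1→4: 4[lead,b=9,-]
e6 propose(4,'w'): ·
e7 deliver 4→1: 1[foll,b=9,w]
e8 deliver 1→4: ·
e9 deliver 4→2: 2[foll,b=9,-]
e10 deliver 2→4: ·
e11 deliver 4→3: 3[foll,b=9,-]
e12 deliver 3→4: ·
e13 deliver 4→0: 0[foll,b=9,w]
e14 deliver 0→4: 4[lead,b=9,w]
e15 timeout(0): 0[cand,b=10,w]
e16 deliver 0→3: 3[foll,b=10,-]
e17 deliver 3→0: ·
e18 deliver 0→1: 1[foll,b=10,w]
e19 deliver 1→0: 0[lead,b=10,w]
e20 propose(4,'r'): ·
e21 deliver 4→2: 2[foll,b=9,w]
e22 deliver 2→3: ·
e23 deliver 0→2: 2[foll,b=10,w]
e24 deliver 4→2: ·
e25 timeout(2): 2[cand,b=17,w]
e26 timeout(3): 3[cand,b=18,-]

w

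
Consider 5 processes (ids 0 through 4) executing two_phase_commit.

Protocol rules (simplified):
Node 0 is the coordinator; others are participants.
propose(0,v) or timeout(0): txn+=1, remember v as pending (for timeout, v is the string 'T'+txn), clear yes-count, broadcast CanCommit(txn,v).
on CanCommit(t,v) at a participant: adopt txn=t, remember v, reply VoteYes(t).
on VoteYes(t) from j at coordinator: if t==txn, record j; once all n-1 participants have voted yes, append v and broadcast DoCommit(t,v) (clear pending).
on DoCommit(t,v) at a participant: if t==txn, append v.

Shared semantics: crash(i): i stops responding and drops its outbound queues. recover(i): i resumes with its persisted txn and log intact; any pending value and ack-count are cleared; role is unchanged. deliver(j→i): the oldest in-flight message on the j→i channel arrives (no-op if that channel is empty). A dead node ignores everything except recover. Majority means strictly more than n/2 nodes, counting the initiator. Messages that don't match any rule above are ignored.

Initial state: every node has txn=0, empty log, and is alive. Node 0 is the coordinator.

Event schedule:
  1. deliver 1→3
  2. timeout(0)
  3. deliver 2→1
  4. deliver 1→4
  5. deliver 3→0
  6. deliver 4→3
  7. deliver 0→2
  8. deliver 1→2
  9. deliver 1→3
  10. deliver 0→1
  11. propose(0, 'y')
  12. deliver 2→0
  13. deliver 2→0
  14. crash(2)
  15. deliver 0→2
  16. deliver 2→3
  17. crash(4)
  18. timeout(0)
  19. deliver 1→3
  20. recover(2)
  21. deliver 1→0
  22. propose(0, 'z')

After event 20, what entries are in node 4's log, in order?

[1] deliver 1→3 → ∅
[2] timeout(0) → N0(coor t1 [-])
[3] deliver 2→1 → ∅
[4] deliver 1→4 → ∅
[5] deliver 3→0 → ∅
[6] deliver 4→3 → ∅
[7] deliver 0→2 → N2(part t1 [-])
[8] deliver 1→2 → ∅
[9] deliver 1→3 → ∅
[10] deliver 0→1 → N1(part t1 [-])
[11] propose(0,'y') → N0(coor t2 [-])
[12] deliver 2→0 → ∅
[13] deliver 2→0 → ∅
[14] crash(2) → N2(✗part t1 [-])
[15] deliver 0→2 → ∅
[16] deliver 2→3 → ∅
[17] crash(4) → N4(✗part t0 [-])
[18] timeout(0) → N0(coor t3 [-])
[19] deliver 1→3 → ∅
[20] recover(2) → N2(part t1 [-])

empty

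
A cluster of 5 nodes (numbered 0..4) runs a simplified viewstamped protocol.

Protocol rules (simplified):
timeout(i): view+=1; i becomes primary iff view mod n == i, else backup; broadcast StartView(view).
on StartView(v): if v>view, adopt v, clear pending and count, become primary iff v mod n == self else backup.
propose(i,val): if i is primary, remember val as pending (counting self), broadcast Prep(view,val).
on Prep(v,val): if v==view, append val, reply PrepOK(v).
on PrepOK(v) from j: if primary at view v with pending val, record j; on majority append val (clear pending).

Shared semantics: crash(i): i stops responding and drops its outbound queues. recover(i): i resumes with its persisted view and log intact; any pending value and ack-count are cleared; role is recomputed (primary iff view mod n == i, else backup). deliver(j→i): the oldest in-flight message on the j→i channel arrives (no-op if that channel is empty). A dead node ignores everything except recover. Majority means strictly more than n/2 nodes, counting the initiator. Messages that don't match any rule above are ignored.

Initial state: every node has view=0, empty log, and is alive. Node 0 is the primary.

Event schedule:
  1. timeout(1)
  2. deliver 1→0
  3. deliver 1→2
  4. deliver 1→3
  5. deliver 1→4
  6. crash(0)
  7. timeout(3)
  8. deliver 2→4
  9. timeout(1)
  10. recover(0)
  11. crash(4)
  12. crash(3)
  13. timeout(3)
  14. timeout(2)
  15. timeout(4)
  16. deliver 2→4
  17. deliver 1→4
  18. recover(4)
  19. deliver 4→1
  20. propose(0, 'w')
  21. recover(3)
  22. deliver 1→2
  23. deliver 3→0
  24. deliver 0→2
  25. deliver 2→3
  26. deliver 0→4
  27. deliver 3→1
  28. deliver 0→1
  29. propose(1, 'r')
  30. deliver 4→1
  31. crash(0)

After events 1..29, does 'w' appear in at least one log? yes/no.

1. timeout(1):  <1:prim v1 ->
2. deliver 1→0:  <0:back v1 ->
3. deliver 1→2:  <2:back v1 ->
4. deliver 1→3:  <3:back v1 ->
5. deliver 1→4:  <4:back v1 ->
6. crash(0):  <0:✗back v1 ->
7. timeout(3):  <3:back v2 ->
8. deliver 2→4:  nop
9. timeout(1):  <1:back v2 ->
10. recover(0):  <0:back v1 ->
11. crash(4):  <4:✗back v1 ->
12. crash(3):  <3:✗back v2 ->
13. timeout(3):  nop
14. timeout(2):  <2:prim v2 ->
15. timeout(4):  nop
16. deliver 2→4:  nop
17. deliver 1→4:  nop
18. recover(4):  <4:back v1 ->
19. deliver 4→1:  nop
20. propose(0,'w'):  nop
21. recover(3):  <3:back v2 ->
22. deliver 1→2:  nop
23. deliver 3→0:  nop
24. deliver 0→2:  nop
25. deliver 2→3:  nop
26. deliver 0→4:  nop
27. deliver 3→1:  nop
28. deliver 0→1:  nop
29. propose(1,'r'):  nop

no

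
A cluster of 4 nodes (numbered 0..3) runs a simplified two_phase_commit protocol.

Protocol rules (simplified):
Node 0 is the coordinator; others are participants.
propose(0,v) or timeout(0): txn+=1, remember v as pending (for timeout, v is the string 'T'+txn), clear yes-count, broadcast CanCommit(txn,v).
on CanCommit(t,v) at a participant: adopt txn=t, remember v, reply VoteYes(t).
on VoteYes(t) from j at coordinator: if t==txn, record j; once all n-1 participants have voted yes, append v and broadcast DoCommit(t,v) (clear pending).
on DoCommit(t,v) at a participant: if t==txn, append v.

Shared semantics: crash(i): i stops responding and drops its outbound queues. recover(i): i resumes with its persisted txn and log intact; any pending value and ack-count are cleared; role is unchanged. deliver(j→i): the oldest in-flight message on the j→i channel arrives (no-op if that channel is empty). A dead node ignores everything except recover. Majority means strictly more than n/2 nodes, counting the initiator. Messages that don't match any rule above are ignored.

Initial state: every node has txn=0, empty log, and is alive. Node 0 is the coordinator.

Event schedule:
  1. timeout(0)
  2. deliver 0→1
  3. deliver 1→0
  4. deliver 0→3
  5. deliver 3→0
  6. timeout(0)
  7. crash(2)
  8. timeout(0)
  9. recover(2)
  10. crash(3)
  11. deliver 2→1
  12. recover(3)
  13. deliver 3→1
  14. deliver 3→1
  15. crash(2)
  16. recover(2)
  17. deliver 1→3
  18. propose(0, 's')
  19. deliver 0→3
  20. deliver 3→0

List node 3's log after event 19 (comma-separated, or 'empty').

after 1 — timeout(0): n0:coor/t1/[-]
after 2 — deliver 0→1: n1:part/t1/[-]
after 3 — deliver 1→0: ·
after 4 — deliver 0→3: n3:part/t1/[-]
after 5 — deliver 3→0: ·
after 6 — timeout(0): n0:coor/t2/[-]
after 7 — crash(2): n2:✗part/t0/[-]
after 8 — timeout(0): n0:coor/t3/[-]
after 9 — recover(2): n2:part/t0/[-]
after 10 — crash(3): n3:✗part/t1/[-]
after 11 — deliver 2→1: ·
after 12 — recover(3): n3:part/t1/[-]
after 13 — deliver 3→1: ·
after 14 — deliver 3→1: ·
after 15 — crash(2): n2:✗part/t0/[-]
after 16 — recover(2): n2:part/t0/[-]
after 17 — deliver 1→3: ·
after 18 — propose(0,'s'): n0:coor/t4/[-]
after 19 — deliver 0→3: n3:part/t2/[-]

empty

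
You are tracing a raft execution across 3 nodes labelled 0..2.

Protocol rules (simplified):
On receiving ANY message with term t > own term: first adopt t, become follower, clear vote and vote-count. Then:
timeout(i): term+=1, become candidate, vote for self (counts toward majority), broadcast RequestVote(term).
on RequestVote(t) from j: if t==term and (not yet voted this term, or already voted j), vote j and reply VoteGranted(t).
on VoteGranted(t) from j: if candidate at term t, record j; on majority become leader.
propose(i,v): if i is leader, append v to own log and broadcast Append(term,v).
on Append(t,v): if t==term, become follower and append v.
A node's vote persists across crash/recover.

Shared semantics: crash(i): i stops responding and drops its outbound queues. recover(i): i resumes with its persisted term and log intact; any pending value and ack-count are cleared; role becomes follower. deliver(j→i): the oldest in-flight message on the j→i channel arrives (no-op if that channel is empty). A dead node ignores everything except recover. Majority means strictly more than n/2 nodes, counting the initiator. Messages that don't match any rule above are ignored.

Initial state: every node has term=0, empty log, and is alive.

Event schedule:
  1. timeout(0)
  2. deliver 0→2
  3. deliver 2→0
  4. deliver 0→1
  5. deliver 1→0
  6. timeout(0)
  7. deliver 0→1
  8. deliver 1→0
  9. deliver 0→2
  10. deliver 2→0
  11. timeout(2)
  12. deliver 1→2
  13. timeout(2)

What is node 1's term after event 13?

2

step 1 timeout(0): 0={cand,t=1,log=-}
step 2 deliver 0→2: 2={foll,t=1,log=-}
step 3 deliver 2→0: 0={lead,t=1,log=-}
step 4 deliver 0→1: 1={foll,t=1,log=-}
step 5 deliver 1→0: —
step 6 timeout(0): 0={cand,t=2,log=-}
step 7 deliver 0→1: 1={foll,t=2,log=-}
step 8 deliver 1→0: 0={lead,t=2,log=-}
step 9 deliver 0→2: 2={foll,t=2,log=-}
step 10 deliver 2→0: —
step 11 timeout(2): 2={cand,t=3,log=-}
step 12 deliver 1→2: —
step 13 timeout(2): 2={cand,t=4,log=-}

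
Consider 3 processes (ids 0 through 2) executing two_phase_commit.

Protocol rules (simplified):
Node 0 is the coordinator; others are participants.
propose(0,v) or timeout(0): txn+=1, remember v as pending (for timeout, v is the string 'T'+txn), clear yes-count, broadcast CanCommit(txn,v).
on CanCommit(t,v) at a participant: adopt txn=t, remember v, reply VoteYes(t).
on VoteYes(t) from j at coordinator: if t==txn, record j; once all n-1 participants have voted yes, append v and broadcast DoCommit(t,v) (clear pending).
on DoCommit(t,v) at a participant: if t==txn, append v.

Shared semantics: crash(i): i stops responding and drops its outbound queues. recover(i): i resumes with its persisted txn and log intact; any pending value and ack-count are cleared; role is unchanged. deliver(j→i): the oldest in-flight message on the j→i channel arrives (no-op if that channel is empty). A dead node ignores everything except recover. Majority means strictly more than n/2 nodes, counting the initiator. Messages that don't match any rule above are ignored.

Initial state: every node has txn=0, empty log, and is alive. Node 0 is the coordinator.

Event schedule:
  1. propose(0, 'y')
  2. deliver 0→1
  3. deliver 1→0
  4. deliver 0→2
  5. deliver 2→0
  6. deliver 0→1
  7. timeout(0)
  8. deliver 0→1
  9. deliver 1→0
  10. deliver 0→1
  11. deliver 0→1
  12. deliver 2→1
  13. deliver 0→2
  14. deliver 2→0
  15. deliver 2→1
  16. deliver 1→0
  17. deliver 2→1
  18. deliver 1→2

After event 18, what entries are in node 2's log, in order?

after 1 — propose(0,'y'): n0:coor/t1/[-]
after 2 — deliver 0→1: n1:part/t1/[-]
after 3 — deliver 1→0: ·
after 4 — deliver 0→2: n2:part/t1/[-]
after 5 — deliver 2→0: n0:coor/t1/[y]
after 6 — deliver 0→1: n1:part/t1/[y]
after 7 — timeout(0): n0:coor/t2/[y]
after 8 — deliver 0→1: n1:part/t2/[y]
after 9 — deliver 1→0: ·
after 10 — deliver 0→1: ·
after 11 — deliver 0→1: ·
after 12 — deliver 2→1: ·
after 13 — deliver 0→2: n2:part/t1/[y]
after 14 — deliver 2→0: ·
after 15 — deliver 2→1: ·
after 16 — deliver 1→0: ·
after 17 — deliver 2→1: ·
after 18 — deliver 1→2: ·

y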